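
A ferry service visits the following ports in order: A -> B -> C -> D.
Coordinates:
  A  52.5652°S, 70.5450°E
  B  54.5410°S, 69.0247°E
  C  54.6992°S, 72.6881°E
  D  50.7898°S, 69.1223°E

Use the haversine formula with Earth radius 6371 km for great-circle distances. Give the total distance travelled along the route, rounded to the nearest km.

Leg distances:
A→B: 241.6 km  (cumulative 241.6 km)
B→C: 236.5 km  (cumulative 478.0 km)
C→D: 496.4 km  (cumulative 974.5 km)
Total route length ≈ 974 km.

974 km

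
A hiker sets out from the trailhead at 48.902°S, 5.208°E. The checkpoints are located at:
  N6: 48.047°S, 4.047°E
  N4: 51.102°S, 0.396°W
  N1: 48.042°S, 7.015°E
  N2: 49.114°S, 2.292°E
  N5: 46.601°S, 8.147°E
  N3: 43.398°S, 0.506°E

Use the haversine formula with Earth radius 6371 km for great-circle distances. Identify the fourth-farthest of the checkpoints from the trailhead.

N2

Distance to each, sorted:
N3: 710.8 km
N4: 469.1 km
N5: 337.2 km
N2: 214.0 km
N1: 164.0 km
N6: 127.9 km
The fourth-farthest is N2 at 214.0 km.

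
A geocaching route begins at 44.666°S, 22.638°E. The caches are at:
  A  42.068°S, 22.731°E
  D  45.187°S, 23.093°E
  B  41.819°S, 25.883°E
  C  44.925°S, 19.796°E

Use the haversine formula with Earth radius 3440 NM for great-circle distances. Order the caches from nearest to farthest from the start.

Distance from the start at 44.666°S, 22.638°E to each:
D 45.187°S, 23.093°E: 36.8 NM
C 44.925°S, 19.796°E: 122.1 NM
A 42.068°S, 22.731°E: 156.0 NM
B 41.819°S, 25.883°E: 222.1 NM

D, C, A, B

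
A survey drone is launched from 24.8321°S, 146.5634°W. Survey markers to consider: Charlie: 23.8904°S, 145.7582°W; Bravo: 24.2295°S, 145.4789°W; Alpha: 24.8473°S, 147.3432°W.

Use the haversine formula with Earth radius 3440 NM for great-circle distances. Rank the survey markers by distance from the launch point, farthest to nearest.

Distance from the launch point at 24.8321°S, 146.5634°W to each:
Charlie 23.8904°S, 145.7582°W: 71.7 NM
Bravo 24.2295°S, 145.4789°W: 69.4 NM
Alpha 24.8473°S, 147.3432°W: 42.5 NM

Charlie, Bravo, Alpha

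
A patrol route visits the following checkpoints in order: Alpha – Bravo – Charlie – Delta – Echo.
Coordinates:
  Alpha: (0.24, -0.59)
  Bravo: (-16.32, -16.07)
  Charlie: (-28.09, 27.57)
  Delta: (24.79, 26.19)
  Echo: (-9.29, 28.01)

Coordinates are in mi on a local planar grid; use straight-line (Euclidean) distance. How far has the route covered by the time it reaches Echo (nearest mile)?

155 mi

Leg distances:
Alpha→Bravo: 22.7 mi  (cumulative 22.7 mi)
Bravo→Charlie: 45.2 mi  (cumulative 67.9 mi)
Charlie→Delta: 52.9 mi  (cumulative 120.8 mi)
Delta→Echo: 34.1 mi  (cumulative 154.9 mi)
Cumulative distance at Echo ≈ 155 mi.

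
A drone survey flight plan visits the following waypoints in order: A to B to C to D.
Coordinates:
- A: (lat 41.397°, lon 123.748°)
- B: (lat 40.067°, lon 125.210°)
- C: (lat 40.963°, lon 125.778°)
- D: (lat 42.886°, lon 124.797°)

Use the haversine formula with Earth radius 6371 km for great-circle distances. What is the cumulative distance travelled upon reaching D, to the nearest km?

532 km

Leg distances:
A→B: 192.5 km  (cumulative 192.5 km)
B→C: 110.6 km  (cumulative 303.1 km)
C→D: 228.7 km  (cumulative 531.8 km)
Cumulative distance at D ≈ 532 km.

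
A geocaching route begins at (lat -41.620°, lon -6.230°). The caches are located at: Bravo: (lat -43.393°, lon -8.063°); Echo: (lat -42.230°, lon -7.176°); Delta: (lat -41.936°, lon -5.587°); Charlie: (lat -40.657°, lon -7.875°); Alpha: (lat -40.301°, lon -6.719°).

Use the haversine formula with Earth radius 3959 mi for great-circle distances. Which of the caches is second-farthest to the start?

Distances from the start ((lat -41.620°, lon -6.230°)):
Bravo: 154.0 mi
Charlie: 108.4 mi
Alpha: 94.6 mi
Echo: 64.4 mi
Delta: 39.7 mi
The second-farthest is Charlie at 108.4 mi.

Charlie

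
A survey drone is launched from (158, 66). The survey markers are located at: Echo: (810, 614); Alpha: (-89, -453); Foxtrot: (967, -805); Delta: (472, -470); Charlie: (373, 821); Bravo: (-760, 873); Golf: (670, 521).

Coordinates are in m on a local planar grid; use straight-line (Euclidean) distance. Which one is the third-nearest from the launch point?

Golf

Distance to each, sorted:
Alpha: 574.8 m
Delta: 621.2 m
Golf: 685.0 m
Charlie: 785.0 m
Echo: 851.7 m
Foxtrot: 1188.7 m
Bravo: 1222.3 m
The third-nearest is Golf at 685.0 m.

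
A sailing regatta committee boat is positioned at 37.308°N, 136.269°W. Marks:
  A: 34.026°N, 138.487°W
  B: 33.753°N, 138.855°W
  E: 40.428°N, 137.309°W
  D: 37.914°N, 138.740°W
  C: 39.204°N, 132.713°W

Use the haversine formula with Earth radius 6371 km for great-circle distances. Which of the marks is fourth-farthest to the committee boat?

Distances from the committee boat (37.308°N, 136.269°W):
B: 459.3 km
A: 416.3 km
C: 375.3 km
E: 358.4 km
D: 227.8 km
The fourth-farthest is E at 358.4 km.

E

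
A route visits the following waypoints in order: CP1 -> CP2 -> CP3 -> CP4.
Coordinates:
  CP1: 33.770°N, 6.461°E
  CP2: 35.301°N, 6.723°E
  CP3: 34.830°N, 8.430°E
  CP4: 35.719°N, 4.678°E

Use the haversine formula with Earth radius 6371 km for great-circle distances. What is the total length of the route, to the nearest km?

690 km

Leg distances:
CP1→CP2: 171.9 km  (cumulative 171.9 km)
CP2→CP3: 163.9 km  (cumulative 335.9 km)
CP3→CP4: 354.6 km  (cumulative 690.5 km)
Total route length ≈ 690 km.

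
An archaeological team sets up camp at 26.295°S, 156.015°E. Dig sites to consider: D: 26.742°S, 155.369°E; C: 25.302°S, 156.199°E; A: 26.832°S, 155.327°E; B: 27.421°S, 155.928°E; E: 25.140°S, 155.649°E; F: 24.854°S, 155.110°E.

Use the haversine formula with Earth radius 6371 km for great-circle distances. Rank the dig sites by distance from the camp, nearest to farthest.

Distances from the camp:
D 26.742°S, 155.369°E: 81.3 km
A 26.832°S, 155.327°E: 90.8 km
C 25.302°S, 156.199°E: 111.9 km
B 27.421°S, 155.928°E: 125.5 km
E 25.140°S, 155.649°E: 133.6 km
F 24.854°S, 155.110°E: 184.2 km

D, A, C, B, E, F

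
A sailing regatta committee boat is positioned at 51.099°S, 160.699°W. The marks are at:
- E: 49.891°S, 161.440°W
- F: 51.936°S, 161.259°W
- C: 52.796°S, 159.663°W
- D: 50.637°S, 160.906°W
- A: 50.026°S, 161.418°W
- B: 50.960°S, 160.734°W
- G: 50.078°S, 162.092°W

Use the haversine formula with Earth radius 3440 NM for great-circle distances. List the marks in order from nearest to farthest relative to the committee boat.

Computing each great-circle distance from 51.099°S, 160.699°W:
B 50.960°S, 160.734°W: 8.4 NM
D 50.637°S, 160.906°W: 28.8 NM
F 51.936°S, 161.259°W: 54.4 NM
A 50.026°S, 161.418°W: 70.0 NM
E 49.891°S, 161.440°W: 77.9 NM
G 50.078°S, 162.092°W: 81.1 NM
C 52.796°S, 159.663°W: 108.9 NM

B, D, F, A, E, G, C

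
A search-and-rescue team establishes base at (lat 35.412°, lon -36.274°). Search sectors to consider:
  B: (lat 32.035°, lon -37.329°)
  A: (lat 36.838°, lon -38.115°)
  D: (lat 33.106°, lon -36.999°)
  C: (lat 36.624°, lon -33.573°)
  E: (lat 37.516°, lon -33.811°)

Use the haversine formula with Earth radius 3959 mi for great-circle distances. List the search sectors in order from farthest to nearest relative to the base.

B, E, C, D, A

Computing each great-circle distance from (lat 35.412°, lon -36.274°):
B (lat 32.035°, lon -37.329°): 241.1 mi
E (lat 37.516°, lon -33.811°): 199.7 mi
C (lat 36.624°, lon -33.573°): 172.6 mi
D (lat 33.106°, lon -36.999°): 164.6 mi
A (lat 36.838°, lon -38.115°): 142.4 mi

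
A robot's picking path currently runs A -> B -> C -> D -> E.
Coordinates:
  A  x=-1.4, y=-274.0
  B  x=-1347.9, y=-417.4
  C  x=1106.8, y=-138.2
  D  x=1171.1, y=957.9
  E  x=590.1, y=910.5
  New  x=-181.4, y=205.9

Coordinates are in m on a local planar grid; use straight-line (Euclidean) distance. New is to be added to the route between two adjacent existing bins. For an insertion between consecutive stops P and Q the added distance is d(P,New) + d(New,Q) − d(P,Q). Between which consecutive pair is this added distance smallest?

between B and C

Added distance for inserting New between each consecutive pair:
A–B: 481.0 m
B–C: 185.4 m
C–D: 1782.9 m
D–E: 2009.4 m
Smallest added distance is 185.4 m, inserting between B and C.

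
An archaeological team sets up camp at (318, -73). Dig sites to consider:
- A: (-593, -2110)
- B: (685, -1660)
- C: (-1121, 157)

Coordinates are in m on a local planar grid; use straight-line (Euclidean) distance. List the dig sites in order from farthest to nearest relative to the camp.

A, B, C

Distances from the camp:
A (-593, -2110): 2231.4 m
B (685, -1660): 1628.9 m
C (-1121, 157): 1457.3 m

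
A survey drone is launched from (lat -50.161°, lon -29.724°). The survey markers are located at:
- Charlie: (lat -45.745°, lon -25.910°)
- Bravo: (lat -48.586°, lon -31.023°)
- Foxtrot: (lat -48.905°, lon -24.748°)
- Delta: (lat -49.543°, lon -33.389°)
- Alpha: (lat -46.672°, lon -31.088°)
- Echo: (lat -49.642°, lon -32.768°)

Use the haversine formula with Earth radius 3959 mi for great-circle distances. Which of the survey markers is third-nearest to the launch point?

Delta

Distance to each, sorted:
Bravo: 123.5 mi
Echo: 140.1 mi
Delta: 168.8 mi
Foxtrot: 239.4 mi
Alpha: 249.1 mi
Charlie: 352.4 mi
The third-nearest is Delta at 168.8 mi.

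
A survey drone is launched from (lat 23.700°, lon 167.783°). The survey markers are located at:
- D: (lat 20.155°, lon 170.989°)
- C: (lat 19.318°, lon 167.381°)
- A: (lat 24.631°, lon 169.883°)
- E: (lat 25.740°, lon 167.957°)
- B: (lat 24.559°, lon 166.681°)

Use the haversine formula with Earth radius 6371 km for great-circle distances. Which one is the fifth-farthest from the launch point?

B

Distance to each, sorted:
D: 514.5 km
C: 489.0 km
A: 236.9 km
E: 227.5 km
B: 147.1 km
The fifth-farthest is B at 147.1 km.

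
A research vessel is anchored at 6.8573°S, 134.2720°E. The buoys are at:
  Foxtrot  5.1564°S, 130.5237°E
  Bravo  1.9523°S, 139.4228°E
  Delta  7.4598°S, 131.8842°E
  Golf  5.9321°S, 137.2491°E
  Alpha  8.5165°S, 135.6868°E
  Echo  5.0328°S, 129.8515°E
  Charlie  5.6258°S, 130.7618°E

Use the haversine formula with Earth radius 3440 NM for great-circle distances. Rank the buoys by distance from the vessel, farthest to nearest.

Bravo, Echo, Foxtrot, Charlie, Golf, Delta, Alpha

Distance from the vessel at 6.8573°S, 134.2720°E to each:
Bravo 1.9523°S, 139.4228°E: 426.3 NM
Echo 5.0328°S, 129.8515°E: 285.8 NM
Foxtrot 5.1564°S, 130.5237°E: 246.0 NM
Charlie 5.6258°S, 130.7618°E: 222.2 NM
Golf 5.9321°S, 137.2491°E: 186.1 NM
Delta 7.4598°S, 131.8842°E: 146.8 NM
Alpha 8.5165°S, 135.6868°E: 130.4 NM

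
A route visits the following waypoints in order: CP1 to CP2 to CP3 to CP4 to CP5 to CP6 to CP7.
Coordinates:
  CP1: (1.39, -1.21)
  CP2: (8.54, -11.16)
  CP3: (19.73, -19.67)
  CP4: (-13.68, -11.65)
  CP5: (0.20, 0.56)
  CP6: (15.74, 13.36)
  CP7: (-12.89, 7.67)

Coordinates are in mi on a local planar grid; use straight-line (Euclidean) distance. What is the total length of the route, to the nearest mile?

Leg distances:
CP1→CP2: 12.3 mi  (cumulative 12.3 mi)
CP2→CP3: 14.1 mi  (cumulative 26.3 mi)
CP3→CP4: 34.4 mi  (cumulative 60.7 mi)
CP4→CP5: 18.5 mi  (cumulative 79.2 mi)
CP5→CP6: 20.1 mi  (cumulative 99.3 mi)
CP6→CP7: 29.2 mi  (cumulative 128.5 mi)
Total route length ≈ 128 mi.

128 mi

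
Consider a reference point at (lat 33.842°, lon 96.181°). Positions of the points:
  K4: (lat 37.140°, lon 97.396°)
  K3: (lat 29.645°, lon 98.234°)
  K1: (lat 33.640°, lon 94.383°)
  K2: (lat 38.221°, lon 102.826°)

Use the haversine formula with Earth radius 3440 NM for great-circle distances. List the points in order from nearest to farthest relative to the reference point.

K1, K4, K3, K2

Computing each great-circle distance from (lat 33.842°, lon 96.181°):
K1 (lat 33.640°, lon 94.383°): 90.6 NM
K4 (lat 37.140°, lon 97.396°): 206.7 NM
K3 (lat 29.645°, lon 98.234°): 272.9 NM
K2 (lat 38.221°, lon 102.826°): 416.0 NM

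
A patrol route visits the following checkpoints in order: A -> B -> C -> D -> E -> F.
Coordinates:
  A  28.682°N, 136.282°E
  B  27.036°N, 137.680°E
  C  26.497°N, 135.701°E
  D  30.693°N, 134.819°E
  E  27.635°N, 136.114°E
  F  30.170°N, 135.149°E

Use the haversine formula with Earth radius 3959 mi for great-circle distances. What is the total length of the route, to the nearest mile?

Leg distances:
A→B: 142.2 mi  (cumulative 142.2 mi)
B→C: 127.6 mi  (cumulative 269.9 mi)
C→D: 294.8 mi  (cumulative 564.7 mi)
D→E: 225.3 mi  (cumulative 790.0 mi)
E→F: 184.6 mi  (cumulative 974.6 mi)
Total route length ≈ 975 mi.

975 mi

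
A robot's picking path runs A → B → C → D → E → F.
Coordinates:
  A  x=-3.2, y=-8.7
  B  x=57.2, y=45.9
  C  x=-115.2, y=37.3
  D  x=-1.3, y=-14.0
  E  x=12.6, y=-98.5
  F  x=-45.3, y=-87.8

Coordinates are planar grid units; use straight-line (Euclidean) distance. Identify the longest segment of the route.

Leg distances:
A→B: 81.4
B→C: 172.6
C→D: 124.9
D→E: 85.6
E→F: 58.9
The longest leg is B–C at 172.6.

B–C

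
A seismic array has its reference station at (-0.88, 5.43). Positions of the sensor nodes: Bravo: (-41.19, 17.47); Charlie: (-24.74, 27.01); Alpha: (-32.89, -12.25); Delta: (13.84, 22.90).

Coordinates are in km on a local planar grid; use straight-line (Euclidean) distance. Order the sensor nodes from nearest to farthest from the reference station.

Delta, Charlie, Alpha, Bravo

Distances from the reference station:
Delta (13.84, 22.90): 22.8 km
Charlie (-24.74, 27.01): 32.2 km
Alpha (-32.89, -12.25): 36.6 km
Bravo (-41.19, 17.47): 42.1 km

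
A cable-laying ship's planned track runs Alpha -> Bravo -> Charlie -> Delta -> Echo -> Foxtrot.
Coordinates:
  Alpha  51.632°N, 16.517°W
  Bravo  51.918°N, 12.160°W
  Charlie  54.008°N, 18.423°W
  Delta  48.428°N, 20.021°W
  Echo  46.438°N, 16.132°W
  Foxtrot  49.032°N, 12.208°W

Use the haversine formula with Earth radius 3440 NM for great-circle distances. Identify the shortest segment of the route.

Leg distances:
Alpha→Bravo: 162.7 NM
Bravo→Charlie: 258.8 NM
Charlie→Delta: 340.3 NM
Delta→Echo: 198.0 NM
Echo→Foxtrot: 222.1 NM
The shortest leg is Alpha–Bravo at 162.7 NM.

Alpha–Bravo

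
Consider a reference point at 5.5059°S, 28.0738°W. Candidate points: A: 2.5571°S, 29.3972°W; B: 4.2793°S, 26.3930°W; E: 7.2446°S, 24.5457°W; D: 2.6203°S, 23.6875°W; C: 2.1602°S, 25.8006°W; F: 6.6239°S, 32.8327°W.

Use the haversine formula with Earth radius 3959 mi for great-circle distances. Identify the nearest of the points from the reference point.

Distance to each, sorted:
B: 143.4 mi
A: 223.2 mi
E: 270.4 mi
C: 279.3 mi
F: 336.0 mi
D: 362.1 mi
The nearest is B at 143.4 mi.

B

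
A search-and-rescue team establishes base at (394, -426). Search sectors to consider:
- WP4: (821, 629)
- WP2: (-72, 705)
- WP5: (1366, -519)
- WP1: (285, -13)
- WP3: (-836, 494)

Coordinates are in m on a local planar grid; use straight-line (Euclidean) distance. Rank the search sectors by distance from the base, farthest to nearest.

WP3, WP2, WP4, WP5, WP1

Distances from the base:
WP3 (-836, 494): 1536.0 m
WP2 (-72, 705): 1223.2 m
WP4 (821, 629): 1138.1 m
WP5 (1366, -519): 976.4 m
WP1 (285, -13): 427.1 m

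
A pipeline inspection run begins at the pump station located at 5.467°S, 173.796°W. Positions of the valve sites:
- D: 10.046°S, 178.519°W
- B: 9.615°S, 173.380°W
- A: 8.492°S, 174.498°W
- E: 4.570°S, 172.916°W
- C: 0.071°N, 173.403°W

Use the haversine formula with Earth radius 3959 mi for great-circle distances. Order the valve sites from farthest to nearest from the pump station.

D, C, B, A, E

Distance from the pump station at 5.467°S, 173.796°W to each:
D 10.046°S, 178.519°W: 452.3 mi
C 0.071°N, 173.403°W: 383.6 mi
B 9.615°S, 173.380°W: 288.0 mi
A 8.492°S, 174.498°W: 214.5 mi
E 4.570°S, 172.916°W: 86.7 mi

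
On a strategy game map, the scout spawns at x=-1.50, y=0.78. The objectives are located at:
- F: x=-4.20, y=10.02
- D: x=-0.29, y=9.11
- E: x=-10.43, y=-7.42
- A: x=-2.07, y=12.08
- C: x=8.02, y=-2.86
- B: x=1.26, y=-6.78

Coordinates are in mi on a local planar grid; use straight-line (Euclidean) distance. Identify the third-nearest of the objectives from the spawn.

F

Distances from the spawn (x=-1.50, y=0.78):
B: 8.0 mi
D: 8.4 mi
F: 9.6 mi
C: 10.2 mi
A: 11.3 mi
E: 12.1 mi
The third-nearest is F at 9.6 mi.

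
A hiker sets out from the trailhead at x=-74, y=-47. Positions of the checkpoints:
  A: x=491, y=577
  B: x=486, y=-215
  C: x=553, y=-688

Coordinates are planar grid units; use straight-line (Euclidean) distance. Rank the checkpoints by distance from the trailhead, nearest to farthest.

B, A, C

Distances from the trailhead:
B x=486, y=-215: 584.7
A x=491, y=577: 841.8
C x=553, y=-688: 896.7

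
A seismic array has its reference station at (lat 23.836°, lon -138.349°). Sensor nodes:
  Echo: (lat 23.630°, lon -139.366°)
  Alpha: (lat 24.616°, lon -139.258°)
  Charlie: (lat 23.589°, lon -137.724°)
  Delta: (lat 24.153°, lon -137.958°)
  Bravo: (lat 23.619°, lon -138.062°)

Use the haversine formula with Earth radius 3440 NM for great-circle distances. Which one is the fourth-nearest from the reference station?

Echo

Distance to each, sorted:
Bravo: 20.5 NM
Delta: 28.7 NM
Charlie: 37.4 NM
Echo: 57.2 NM
Alpha: 68.3 NM
The fourth-nearest is Echo at 57.2 NM.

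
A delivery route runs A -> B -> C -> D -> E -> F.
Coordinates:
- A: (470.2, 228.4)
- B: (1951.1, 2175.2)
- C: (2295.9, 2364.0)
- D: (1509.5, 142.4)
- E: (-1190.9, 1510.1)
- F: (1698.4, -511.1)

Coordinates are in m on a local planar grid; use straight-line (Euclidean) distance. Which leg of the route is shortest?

B–C

Leg distances:
A→B: 2446.0 m
B→C: 393.1 m
C→D: 2356.7 m
D→E: 3027.0 m
E→F: 3526.1 m
The shortest leg is B–C at 393.1 m.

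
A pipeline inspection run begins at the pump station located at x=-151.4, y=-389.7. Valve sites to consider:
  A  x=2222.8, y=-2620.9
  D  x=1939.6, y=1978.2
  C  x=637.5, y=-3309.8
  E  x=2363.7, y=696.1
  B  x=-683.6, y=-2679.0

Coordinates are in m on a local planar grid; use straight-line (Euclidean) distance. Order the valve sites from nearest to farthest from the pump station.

Distances from the pump station:
B x=-683.6, y=-2679.0: 2350.3 m
E x=2363.7, y=696.1: 2739.5 m
C x=637.5, y=-3309.8: 3024.8 m
D x=1939.6, y=1978.2: 3159.0 m
A x=2222.8, y=-2620.9: 3258.1 m

B, E, C, D, A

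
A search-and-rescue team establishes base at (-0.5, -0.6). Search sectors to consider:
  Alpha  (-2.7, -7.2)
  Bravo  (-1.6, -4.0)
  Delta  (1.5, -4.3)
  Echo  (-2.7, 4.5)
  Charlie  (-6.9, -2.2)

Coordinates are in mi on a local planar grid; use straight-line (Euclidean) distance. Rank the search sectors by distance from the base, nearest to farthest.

Bravo, Delta, Echo, Charlie, Alpha

Computing each straight-line distance from (-0.5, -0.6):
Bravo (-1.6, -4.0): 3.6 mi
Delta (1.5, -4.3): 4.2 mi
Echo (-2.7, 4.5): 5.6 mi
Charlie (-6.9, -2.2): 6.6 mi
Alpha (-2.7, -7.2): 7.0 mi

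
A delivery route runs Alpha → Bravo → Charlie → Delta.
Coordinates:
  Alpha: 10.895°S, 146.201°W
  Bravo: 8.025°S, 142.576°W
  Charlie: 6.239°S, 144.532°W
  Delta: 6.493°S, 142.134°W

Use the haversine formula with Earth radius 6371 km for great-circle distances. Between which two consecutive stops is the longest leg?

Leg distances:
Alpha→Bravo: 509.8 km
Bravo→Charlie: 293.3 km
Charlie→Delta: 266.5 km
The longest leg is Alpha–Bravo at 509.8 km.

Alpha–Bravo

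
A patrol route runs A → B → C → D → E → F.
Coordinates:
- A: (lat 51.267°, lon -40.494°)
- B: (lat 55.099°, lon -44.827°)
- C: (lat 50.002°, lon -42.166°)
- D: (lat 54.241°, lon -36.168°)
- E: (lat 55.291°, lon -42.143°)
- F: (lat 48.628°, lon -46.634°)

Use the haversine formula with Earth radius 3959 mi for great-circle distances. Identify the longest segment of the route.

E–F

Leg distances:
A→B: 319.7 mi
B→C: 369.4 mi
C→D: 387.7 mi
D→E: 248.9 mi
E→F: 498.3 mi
The longest leg is E–F at 498.3 mi.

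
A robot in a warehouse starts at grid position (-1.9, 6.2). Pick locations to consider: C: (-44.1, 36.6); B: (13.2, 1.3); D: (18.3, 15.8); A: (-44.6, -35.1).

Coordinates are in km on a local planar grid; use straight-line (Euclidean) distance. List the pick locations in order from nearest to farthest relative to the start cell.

Distances from the start cell:
B (13.2, 1.3): 15.9 km
D (18.3, 15.8): 22.4 km
C (-44.1, 36.6): 52.0 km
A (-44.6, -35.1): 59.4 km

B, D, C, A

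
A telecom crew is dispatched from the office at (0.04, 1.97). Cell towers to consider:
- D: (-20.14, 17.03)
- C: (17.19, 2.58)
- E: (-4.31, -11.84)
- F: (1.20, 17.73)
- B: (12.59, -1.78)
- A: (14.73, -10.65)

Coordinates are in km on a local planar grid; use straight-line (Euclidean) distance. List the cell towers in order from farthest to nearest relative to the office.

Distance from the office at (0.04, 1.97) to each:
D (-20.14, 17.03): 25.2 km
A (14.73, -10.65): 19.4 km
C (17.19, 2.58): 17.2 km
F (1.20, 17.73): 15.8 km
E (-4.31, -11.84): 14.5 km
B (12.59, -1.78): 13.1 km

D, A, C, F, E, B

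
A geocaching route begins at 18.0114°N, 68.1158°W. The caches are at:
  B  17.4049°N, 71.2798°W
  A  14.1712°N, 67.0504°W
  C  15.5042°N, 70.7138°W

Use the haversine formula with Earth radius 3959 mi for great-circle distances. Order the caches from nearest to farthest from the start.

Distances from the start:
B 17.4049°N, 71.2798°W: 212.4 mi
C 15.5042°N, 70.7138°W: 244.0 mi
A 14.1712°N, 67.0504°W: 274.6 mi

B, C, A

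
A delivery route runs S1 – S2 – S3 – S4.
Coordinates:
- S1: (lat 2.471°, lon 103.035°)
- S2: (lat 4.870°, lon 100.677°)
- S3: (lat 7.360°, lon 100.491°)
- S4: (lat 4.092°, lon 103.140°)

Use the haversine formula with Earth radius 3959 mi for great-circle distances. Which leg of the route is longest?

Leg distances:
S1→S2: 232.2 mi
S2→S3: 172.5 mi
S3→S4: 290.1 mi
The longest leg is S3–S4 at 290.1 mi.

S3–S4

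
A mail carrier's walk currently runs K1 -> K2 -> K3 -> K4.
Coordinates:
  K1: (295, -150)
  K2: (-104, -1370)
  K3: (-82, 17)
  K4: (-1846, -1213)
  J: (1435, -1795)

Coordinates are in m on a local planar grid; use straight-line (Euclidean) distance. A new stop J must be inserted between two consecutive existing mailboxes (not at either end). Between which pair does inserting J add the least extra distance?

Added distance for inserting J between each consecutive pair:
K1–K2: 2314.4 m
K2–K3: 2572.6 m
K3–K4: 3544.9 m
Smallest added distance is 2314.4 m, inserting between K1 and K2.

between K1 and K2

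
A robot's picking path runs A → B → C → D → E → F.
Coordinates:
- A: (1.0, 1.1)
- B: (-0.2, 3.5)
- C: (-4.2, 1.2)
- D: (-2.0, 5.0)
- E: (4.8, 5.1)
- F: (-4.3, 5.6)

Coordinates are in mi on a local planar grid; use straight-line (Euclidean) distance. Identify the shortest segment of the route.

Leg distances:
A→B: 2.7 mi
B→C: 4.6 mi
C→D: 4.4 mi
D→E: 6.8 mi
E→F: 9.1 mi
The shortest leg is A–B at 2.7 mi.

A–B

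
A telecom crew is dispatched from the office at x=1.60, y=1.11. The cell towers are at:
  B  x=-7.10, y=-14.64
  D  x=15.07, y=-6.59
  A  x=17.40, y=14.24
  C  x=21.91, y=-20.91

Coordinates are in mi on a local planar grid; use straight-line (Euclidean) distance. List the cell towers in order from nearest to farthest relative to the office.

Distance from the office at x=1.60, y=1.11 to each:
D x=15.07, y=-6.59: 15.5 mi
B x=-7.10, y=-14.64: 18.0 mi
A x=17.40, y=14.24: 20.5 mi
C x=21.91, y=-20.91: 30.0 mi

D, B, A, C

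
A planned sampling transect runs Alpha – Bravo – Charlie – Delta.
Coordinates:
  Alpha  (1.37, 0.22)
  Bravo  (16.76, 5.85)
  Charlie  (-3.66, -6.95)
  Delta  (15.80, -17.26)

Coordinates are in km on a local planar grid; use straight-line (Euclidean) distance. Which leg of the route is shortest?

Alpha–Bravo

Leg distances:
Alpha→Bravo: 16.4 km
Bravo→Charlie: 24.1 km
Charlie→Delta: 22.0 km
The shortest leg is Alpha–Bravo at 16.4 km.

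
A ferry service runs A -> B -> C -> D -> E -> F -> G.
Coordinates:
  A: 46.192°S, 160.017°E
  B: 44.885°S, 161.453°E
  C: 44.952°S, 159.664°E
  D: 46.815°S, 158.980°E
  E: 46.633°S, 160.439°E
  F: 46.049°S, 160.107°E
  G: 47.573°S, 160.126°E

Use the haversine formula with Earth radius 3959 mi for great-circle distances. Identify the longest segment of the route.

C–D

Leg distances:
A→B: 114.0 mi
B→C: 87.7 mi
C→D: 132.9 mi
D→E: 70.2 mi
E→F: 43.3 mi
F→G: 105.3 mi
The longest leg is C–D at 132.9 mi.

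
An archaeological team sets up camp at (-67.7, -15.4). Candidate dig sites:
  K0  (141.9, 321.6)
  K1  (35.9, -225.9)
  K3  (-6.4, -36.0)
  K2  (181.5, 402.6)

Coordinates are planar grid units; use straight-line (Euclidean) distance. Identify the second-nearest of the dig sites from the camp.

Distances from the camp ((-67.7, -15.4)):
K3: 64.7
K1: 234.6
K0: 396.9
K2: 486.6
The second-nearest is K1 at 234.6.

K1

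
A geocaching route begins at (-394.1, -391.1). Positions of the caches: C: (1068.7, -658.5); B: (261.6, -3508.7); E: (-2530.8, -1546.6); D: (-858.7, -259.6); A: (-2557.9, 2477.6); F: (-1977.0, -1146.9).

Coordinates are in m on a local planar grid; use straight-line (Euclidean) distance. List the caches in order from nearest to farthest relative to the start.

D, C, F, E, B, A

Computing each straight-line distance from (-394.1, -391.1):
D (-858.7, -259.6): 482.9 m
C (1068.7, -658.5): 1487.0 m
F (-1977.0, -1146.9): 1754.1 m
E (-2530.8, -1546.6): 2429.1 m
B (261.6, -3508.7): 3185.8 m
A (-2557.9, 2477.6): 3593.3 m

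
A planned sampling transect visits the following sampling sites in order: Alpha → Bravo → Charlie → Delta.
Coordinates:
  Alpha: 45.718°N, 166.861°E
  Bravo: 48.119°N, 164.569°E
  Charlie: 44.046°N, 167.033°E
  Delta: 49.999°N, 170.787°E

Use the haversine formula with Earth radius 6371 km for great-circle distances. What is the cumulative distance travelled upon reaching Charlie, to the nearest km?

Leg distances:
Alpha→Bravo: 318.7 km  (cumulative 318.7 km)
Bravo→Charlie: 491.1 km  (cumulative 809.8 km)
Cumulative distance at Charlie ≈ 810 km.

810 km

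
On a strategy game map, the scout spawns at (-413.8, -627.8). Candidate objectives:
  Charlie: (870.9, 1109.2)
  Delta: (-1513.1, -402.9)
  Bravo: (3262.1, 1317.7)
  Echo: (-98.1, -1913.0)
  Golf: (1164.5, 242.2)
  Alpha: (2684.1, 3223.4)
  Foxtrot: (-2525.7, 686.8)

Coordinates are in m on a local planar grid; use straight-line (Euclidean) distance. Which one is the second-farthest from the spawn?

Distances from the spawn ((-413.8, -627.8)):
Alpha: 4942.5 m
Bravo: 4159.0 m
Foxtrot: 2487.6 m
Charlie: 2160.5 m
Golf: 1802.2 m
Echo: 1323.4 m
Delta: 1122.1 m
The second-farthest is Bravo at 4159.0 m.

Bravo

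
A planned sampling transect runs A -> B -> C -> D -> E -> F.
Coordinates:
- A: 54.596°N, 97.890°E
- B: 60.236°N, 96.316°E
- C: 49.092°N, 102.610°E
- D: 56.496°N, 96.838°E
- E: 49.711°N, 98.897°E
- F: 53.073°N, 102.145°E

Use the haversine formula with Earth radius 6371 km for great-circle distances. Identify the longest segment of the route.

Leg distances:
A→B: 634.1 km
B→C: 1302.2 km
C→D: 909.4 km
D→E: 766.8 km
E→F: 436.4 km
The longest leg is B–C at 1302.2 km.

B–C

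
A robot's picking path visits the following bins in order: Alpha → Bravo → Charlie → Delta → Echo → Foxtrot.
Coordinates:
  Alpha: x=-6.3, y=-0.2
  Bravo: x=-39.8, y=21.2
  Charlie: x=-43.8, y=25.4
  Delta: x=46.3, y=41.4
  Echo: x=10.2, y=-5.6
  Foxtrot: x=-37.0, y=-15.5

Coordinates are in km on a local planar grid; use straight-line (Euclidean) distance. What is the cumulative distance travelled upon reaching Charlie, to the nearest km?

Leg distances:
Alpha→Bravo: 39.8 km  (cumulative 39.8 km)
Bravo→Charlie: 5.8 km  (cumulative 45.6 km)
Cumulative distance at Charlie ≈ 46 km.

46 km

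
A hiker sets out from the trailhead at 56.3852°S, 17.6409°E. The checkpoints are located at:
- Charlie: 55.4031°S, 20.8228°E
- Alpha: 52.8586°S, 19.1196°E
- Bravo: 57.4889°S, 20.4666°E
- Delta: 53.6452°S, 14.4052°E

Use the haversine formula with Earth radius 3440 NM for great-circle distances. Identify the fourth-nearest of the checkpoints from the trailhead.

Alpha

Distance to each, sorted:
Bravo: 113.8 NM
Charlie: 122.3 NM
Delta: 198.6 NM
Alpha: 217.9 NM
The fourth-nearest is Alpha at 217.9 NM.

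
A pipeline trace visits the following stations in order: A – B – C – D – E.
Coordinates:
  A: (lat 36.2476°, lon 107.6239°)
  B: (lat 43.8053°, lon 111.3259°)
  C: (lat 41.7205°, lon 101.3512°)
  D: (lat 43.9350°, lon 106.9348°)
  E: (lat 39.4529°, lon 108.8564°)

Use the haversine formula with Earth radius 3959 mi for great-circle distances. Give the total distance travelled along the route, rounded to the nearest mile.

Leg distances:
A→B: 557.6 mi  (cumulative 557.6 mi)
B→C: 525.7 mi  (cumulative 1083.3 mi)
C→D: 321.6 mi  (cumulative 1404.9 mi)
D→E: 325.2 mi  (cumulative 1730.1 mi)
Total route length ≈ 1730 mi.

1730 mi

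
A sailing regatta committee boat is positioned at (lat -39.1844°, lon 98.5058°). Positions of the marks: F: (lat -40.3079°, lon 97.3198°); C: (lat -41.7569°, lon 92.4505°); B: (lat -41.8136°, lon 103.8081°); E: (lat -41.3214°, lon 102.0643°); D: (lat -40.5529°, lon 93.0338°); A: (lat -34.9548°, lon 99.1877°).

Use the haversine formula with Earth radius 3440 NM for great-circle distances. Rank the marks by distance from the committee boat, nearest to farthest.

Distance from the committee boat at (lat -39.1844°, lon 98.5058°) to each:
F (lat -40.3079°, lon 97.3198°): 86.9 NM
E (lat -41.3214°, lon 102.0643°): 207.5 NM
A (lat -34.9548°, lon 99.1877°): 256.0 NM
D (lat -40.5529°, lon 93.0338°): 265.1 NM
B (lat -41.8136°, lon 103.8081°): 288.9 NM
C (lat -41.7569°, lon 92.4505°): 316.7 NM

F, E, A, D, B, C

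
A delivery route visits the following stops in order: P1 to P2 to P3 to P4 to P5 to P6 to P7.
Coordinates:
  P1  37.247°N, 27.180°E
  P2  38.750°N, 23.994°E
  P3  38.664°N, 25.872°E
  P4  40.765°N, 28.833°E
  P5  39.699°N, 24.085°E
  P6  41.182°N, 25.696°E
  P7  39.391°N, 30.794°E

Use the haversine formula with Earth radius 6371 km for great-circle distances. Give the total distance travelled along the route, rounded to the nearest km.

1943 km

Leg distances:
P1→P2: 325.3 km  (cumulative 325.3 km)
P2→P3: 163.2 km  (cumulative 488.6 km)
P3→P4: 344.5 km  (cumulative 833.1 km)
P4→P5: 420.1 km  (cumulative 1253.2 km)
P5→P6: 214.0 km  (cumulative 1467.1 km)
P6→P7: 476.0 km  (cumulative 1943.1 km)
Total route length ≈ 1943 km.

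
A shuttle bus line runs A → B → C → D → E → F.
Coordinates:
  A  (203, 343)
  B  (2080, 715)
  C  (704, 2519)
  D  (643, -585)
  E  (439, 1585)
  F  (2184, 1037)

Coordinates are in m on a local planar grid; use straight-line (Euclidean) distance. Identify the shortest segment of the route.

E–F

Leg distances:
A→B: 1913.5 m
B→C: 2268.9 m
C→D: 3104.6 m
D→E: 2179.6 m
E→F: 1829.0 m
The shortest leg is E–F at 1829.0 m.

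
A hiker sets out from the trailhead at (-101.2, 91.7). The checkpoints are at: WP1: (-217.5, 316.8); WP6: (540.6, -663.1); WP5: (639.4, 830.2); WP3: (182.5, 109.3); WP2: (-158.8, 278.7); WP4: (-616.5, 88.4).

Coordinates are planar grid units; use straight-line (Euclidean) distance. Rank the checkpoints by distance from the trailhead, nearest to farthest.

Distance from the trailhead at (-101.2, 91.7) to each:
WP2 (-158.8, 278.7): 195.7
WP1 (-217.5, 316.8): 253.4
WP3 (182.5, 109.3): 284.2
WP4 (-616.5, 88.4): 515.3
WP6 (540.6, -663.1): 990.8
WP5 (639.4, 830.2): 1045.9

WP2, WP1, WP3, WP4, WP6, WP5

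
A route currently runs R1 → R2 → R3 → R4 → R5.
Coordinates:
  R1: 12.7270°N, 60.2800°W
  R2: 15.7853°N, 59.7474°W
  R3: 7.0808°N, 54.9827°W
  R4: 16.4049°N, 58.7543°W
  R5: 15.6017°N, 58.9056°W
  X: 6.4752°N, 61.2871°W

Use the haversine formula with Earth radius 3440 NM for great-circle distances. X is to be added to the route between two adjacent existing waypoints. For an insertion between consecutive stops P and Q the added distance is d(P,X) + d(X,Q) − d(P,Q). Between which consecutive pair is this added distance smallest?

between R2 and R3

Added distance for inserting X between each consecutive pair:
R1–R2: 760.1 NM
R2–R3: 350.9 NM
R3–R4: 390.1 NM
R4–R5: 1131.1 NM
Smallest added distance is 350.9 NM, inserting between R2 and R3.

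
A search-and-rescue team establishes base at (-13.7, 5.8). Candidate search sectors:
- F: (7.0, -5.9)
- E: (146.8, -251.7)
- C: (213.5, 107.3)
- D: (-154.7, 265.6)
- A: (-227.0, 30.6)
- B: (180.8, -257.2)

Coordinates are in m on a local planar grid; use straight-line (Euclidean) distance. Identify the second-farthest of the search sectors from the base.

Distance to each, sorted:
B: 327.1 m
E: 303.4 m
D: 295.6 m
C: 248.8 m
A: 214.7 m
F: 23.8 m
The second-farthest is E at 303.4 m.

E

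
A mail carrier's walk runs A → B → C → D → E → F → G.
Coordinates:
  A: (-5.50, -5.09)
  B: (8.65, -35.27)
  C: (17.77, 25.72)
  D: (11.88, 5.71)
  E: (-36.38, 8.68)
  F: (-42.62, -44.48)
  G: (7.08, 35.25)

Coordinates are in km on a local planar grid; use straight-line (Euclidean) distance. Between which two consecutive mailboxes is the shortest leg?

Leg distances:
A→B: 33.3 km
B→C: 61.7 km
C→D: 20.9 km
D→E: 48.4 km
E→F: 53.5 km
F→G: 94.0 km
The shortest leg is C–D at 20.9 km.

C–D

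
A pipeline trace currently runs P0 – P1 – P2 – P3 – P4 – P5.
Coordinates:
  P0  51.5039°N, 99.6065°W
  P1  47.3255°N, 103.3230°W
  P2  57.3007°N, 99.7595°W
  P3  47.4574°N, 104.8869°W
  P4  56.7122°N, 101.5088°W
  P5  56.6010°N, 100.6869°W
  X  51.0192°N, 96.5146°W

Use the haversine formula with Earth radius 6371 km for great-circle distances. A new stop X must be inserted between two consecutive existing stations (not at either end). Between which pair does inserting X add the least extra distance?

Added distance for inserting X between each consecutive pair:
P0–P1: 327.9 km
P1–P2: 237.3 km
P2–P3: 306.6 km
P3–P4: 382.8 km
P4–P5: 1338.7 km
Smallest added distance is 237.3 km, inserting between P1 and P2.

between P1 and P2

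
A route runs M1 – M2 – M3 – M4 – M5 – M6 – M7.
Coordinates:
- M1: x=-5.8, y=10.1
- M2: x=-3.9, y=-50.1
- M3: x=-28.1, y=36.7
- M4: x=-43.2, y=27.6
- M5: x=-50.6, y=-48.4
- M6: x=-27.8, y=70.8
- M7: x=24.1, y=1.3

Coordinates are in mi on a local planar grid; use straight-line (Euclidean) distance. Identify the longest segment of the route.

M5–M6

Leg distances:
M1→M2: 60.2 mi
M2→M3: 90.1 mi
M3→M4: 17.6 mi
M4→M5: 76.4 mi
M5→M6: 121.4 mi
M6→M7: 86.7 mi
The longest leg is M5–M6 at 121.4 mi.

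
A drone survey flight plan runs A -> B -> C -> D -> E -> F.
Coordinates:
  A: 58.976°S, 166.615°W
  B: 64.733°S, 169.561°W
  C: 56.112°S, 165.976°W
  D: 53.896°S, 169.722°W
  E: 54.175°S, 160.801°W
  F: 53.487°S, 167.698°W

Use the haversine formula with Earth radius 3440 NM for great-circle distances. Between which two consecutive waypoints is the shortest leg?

C–D

Leg distances:
A→B: 355.5 NM
B→C: 528.2 NM
C→D: 185.3 NM
D→E: 314.8 NM
E→F: 247.7 NM
The shortest leg is C–D at 185.3 NM.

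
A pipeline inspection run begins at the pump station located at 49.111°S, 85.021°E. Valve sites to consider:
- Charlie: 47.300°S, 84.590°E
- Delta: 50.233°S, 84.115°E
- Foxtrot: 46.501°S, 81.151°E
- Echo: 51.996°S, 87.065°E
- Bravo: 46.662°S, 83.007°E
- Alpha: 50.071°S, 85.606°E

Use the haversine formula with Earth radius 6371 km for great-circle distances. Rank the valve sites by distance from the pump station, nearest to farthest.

Alpha, Delta, Charlie, Bravo, Echo, Foxtrot

Computing each great-circle distance from 49.111°S, 85.021°E:
Alpha 50.071°S, 85.606°E: 114.8 km
Delta 50.233°S, 84.115°E: 140.8 km
Charlie 47.300°S, 84.590°E: 203.9 km
Bravo 46.662°S, 83.007°E: 311.0 km
Echo 51.996°S, 87.065°E: 351.8 km
Foxtrot 46.501°S, 81.151°E: 409.5 km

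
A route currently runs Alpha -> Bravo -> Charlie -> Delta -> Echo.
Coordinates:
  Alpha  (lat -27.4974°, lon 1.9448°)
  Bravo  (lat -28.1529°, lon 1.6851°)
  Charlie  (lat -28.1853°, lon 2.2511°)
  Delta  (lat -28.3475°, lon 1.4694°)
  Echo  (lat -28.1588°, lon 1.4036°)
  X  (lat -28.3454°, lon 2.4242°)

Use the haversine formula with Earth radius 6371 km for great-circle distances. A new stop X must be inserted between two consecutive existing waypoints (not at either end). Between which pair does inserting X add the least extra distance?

between Charlie and Delta

Added distance for inserting X between each consecutive pair:
Alpha–Bravo: 103.7 km
Bravo–Charlie: 44.5 km
Charlie–Delta: 39.4 km
Delta–Echo: 173.6 km
Smallest added distance is 39.4 km, inserting between Charlie and Delta.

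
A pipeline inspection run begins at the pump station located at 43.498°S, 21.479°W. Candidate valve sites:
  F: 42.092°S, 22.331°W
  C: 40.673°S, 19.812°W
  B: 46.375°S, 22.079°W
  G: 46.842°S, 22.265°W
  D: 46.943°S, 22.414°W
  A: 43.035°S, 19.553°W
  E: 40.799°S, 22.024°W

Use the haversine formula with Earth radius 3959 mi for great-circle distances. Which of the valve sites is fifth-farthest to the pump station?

E

Distance to each, sorted:
D: 242.3 mi
G: 234.2 mi
C: 213.1 mi
B: 200.9 mi
E: 188.6 mi
F: 106.3 mi
A: 102.0 mi
The fifth-farthest is E at 188.6 mi.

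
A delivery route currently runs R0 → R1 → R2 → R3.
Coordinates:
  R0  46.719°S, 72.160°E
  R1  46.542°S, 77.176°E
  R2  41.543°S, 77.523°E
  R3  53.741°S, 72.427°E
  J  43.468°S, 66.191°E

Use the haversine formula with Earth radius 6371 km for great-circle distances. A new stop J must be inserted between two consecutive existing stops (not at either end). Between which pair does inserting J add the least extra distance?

Added distance for inserting J between each consecutive pair:
R0–R1: 1135.9 km
R1–R2: 1323.7 km
R2–R3: 774.0 km
Smallest added distance is 774.0 km, inserting between R2 and R3.

between R2 and R3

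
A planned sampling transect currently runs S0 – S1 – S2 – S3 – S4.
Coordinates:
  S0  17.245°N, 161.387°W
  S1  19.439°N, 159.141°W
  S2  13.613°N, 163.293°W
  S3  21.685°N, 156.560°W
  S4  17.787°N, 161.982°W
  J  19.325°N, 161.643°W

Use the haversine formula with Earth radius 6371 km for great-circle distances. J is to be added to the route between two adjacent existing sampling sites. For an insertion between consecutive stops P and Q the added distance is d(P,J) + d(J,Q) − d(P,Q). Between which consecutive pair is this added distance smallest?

Added distance for inserting J between each consecutive pair:
S0–S1: 155.5 km
S1–S2: 137.3 km
S2–S3: 103.8 km
S3–S4: 51.6 km
Smallest added distance is 51.6 km, inserting between S3 and S4.

between S3 and S4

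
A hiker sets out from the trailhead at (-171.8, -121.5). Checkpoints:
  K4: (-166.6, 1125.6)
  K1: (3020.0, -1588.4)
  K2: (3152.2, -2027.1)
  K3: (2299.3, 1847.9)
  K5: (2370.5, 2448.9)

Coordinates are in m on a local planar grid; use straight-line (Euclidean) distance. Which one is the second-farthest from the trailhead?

Distance to each, sorted:
K2: 3831.5 m
K5: 3615.3 m
K1: 3512.7 m
K3: 3159.9 m
K4: 1247.1 m
The second-farthest is K5 at 3615.3 m.

K5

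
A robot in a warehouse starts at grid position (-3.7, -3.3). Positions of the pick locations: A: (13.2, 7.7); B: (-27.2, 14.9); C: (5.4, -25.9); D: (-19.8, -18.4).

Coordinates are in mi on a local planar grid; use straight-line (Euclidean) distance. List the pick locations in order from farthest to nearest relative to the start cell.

Distance from the start cell at (-3.7, -3.3) to each:
B (-27.2, 14.9): 29.7 mi
C (5.4, -25.9): 24.4 mi
D (-19.8, -18.4): 22.1 mi
A (13.2, 7.7): 20.2 mi

B, C, D, A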